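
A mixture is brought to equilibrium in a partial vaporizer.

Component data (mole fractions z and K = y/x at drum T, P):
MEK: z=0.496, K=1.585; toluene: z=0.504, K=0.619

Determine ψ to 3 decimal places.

Rachford–Rice: g(ψ) = Σ zᵢ(Kᵢ−1)/(1+ψ(Kᵢ−1)) = 0.
g(0) = ΣzᵢKᵢ − 1 = 0.098 and g(1) = 1 − Σzᵢ/Kᵢ = -0.127, so a root lies in (0, 1).
Newton iteration, ψ⁰ = 0.5:
  ψ = 0.500: g = -0.0127, g' = -0.213 → ψ = 0.440
Converged at ψ = 0.440.

ψ = 0.440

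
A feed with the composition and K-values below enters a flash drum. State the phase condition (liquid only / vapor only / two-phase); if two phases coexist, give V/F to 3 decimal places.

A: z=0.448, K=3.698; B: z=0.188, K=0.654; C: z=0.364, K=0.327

ΣzᵢKᵢ = 1.899; Σzᵢ/Kᵢ = 1.522.
Both exceed 1, so a two-phase solution exists.
Material balance + equilibrium reduce to Σ zᵢ(Kᵢ−1)/(1+ψ(Kᵢ−1)) = 0.
Newton–Raphson from ψ = 0.34:
  ψ = 0.340: g = 0.2390, g' = -1.193 → ψ = 0.540
  ψ = 0.540: g = 0.0268, g' = -0.981 → ψ = 0.568
Converged at ψ = 0.568.

two-phase, V/F = 0.568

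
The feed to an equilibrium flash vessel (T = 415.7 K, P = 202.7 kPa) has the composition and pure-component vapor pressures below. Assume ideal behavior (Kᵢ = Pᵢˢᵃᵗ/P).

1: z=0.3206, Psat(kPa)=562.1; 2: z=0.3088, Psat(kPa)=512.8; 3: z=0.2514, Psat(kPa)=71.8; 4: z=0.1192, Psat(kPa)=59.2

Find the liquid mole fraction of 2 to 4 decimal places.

x_2 = 0.1471

Raoult's law: Kᵢ = Pᵢˢᵃᵗ/P = Pᵢˢᵃᵗ/202.7.
  K_1 = 562.1/202.7 = 2.773064, K_2 = 512.8/202.7 = 2.529847, K_3 = 71.8/202.7 = 0.354218, K_4 = 59.2/202.7 = 0.292057
Rachford–Rice: g(ψ) = Σ zᵢ(Kᵢ−1)/(1+ψ(Kᵢ−1)) = 0.
g(0) = ΣzᵢKᵢ − 1 = 0.7941 and g(1) = 1 − Σzᵢ/Kᵢ = -0.3555, so a root lies in (0, 1).
Iterate (Newton) starting at ψ = 0.36:
  ψ = 0.3600: g = 0.32684, g' = -0.9616 → ψ = 0.6999
  ψ = 0.6999: g = 0.01830, g' = -0.9530 → ψ = 0.7191
  ψ = 0.7191: g = -0.00018, g' = -0.9719 → ψ = 0.7189
Converged at ψ = 0.7189.
Compositions from xᵢ = zᵢ/(1+ψ(Kᵢ−1)), yᵢ = Kᵢxᵢ:
  1: x = 0.1409, y = 0.3908
  2: x = 0.1471, y = 0.3720
  3: x = 0.4693, y = 0.1662
  4: x = 0.2427, y = 0.0709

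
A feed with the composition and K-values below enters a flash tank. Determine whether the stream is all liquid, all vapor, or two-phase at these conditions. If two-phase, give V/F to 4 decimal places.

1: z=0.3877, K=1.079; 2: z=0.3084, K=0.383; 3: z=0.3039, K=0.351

ΣzᵢKᵢ = 0.6431; Σzᵢ/Kᵢ = 2.0303.
Since ΣzᵢKᵢ < 1 the mixture is below its bubble point — single liquid phase.

all liquid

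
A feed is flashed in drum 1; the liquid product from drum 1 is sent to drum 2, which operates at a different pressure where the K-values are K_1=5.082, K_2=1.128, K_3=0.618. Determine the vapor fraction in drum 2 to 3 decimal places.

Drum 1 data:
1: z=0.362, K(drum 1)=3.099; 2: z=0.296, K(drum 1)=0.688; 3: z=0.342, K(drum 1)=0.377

Drum 1:
Material balance + equilibrium reduce to Σ zᵢ(Kᵢ−1)/(1+ψ₁(Kᵢ−1)) = 0.
g(0) = ΣzᵢKᵢ − 1 = 0.454 and g(1) = 1 − Σzᵢ/Kᵢ = -0.454, so a root lies in (0, 1).
Newton–Raphson from ψ₁ = 0.6:
  ψ₁ = 0.600: g = -0.1176, g' = -0.695 → ψ₁ = 0.431
  ψ₁ = 0.431: g = 0.0012, g' = -0.726 → ψ₁ = 0.432
Converged at ψ₁ = 0.432.
Drum-1 compositions:
  1: x = 0.190, y = 0.588
  2: x = 0.342, y = 0.235
  3: x = 0.468, y = 0.176
Drum-2 feed = drum-1 liquid: z₂ = (0.1898, 0.3422, 0.4681).
Drum 2:
Material balance + equilibrium reduce to Σ zᵢ(Kᵢ−1)/(1+ψ₂(Kᵢ−1)) = 0.
g(0) = ΣzᵢKᵢ − 1 = 0.640 and g(1) = 1 − Σzᵢ/Kᵢ = -0.098, so a root lies in (0, 1).
Newton–Raphson from ψ₂ = 0.5:
  ψ₂ = 0.500: g = 0.0749, g' = -0.451 → ψ₂ = 0.666
  ψ₂ = 0.666: g = 0.0089, g' = -0.356 → ψ₂ = 0.691
Converged at ψ₂ = 0.691.
  1: x = 0.050, y = 0.252
  2: x = 0.314, y = 0.355
  3: x = 0.636, y = 0.393

V/F (drum 2) = 0.691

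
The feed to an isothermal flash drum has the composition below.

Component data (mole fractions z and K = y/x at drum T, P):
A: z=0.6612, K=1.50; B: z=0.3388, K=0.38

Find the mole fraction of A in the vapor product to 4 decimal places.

y_A = 0.8304

Iterate (Newton) starting at V/F = 0.5:
  V/F = 0.5000: g = -0.03995, g' = -0.3793 → V/F = 0.3947
  V/F = 0.3947: g = -0.00200, g' = -0.3436 → V/F = 0.3889
Converged at V/F = 0.3889.
Compositions from xᵢ = zᵢ/(1+V/F(Kᵢ−1)), yᵢ = Kᵢxᵢ:
  A: x = 0.5536, y = 0.8304
  B: x = 0.4464, y = 0.1696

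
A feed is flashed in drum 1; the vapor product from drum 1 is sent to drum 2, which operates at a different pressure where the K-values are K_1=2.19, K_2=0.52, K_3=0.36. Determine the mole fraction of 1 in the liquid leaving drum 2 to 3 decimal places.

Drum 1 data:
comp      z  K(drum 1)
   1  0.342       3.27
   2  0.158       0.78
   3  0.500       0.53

x_1 (drum 2) = 0.334

Drum 1:
Newton–Raphson from ψ₁ = 0.47:
  ψ₁ = 0.470: g = 0.0352, g' = -0.604 → ψ₁ = 0.528
  ψ₁ = 0.528: g = 0.0011, g' = -0.570 → ψ₁ = 0.530
Converged at ψ₁ = 0.530.
Drum-1 compositions:
  1: x = 0.155, y = 0.508
  2: x = 0.179, y = 0.140
  3: x = 0.666, y = 0.353
Drum-2 feed = drum-1 vapor: z₂ = (0.5075, 0.1395, 0.3529).
Drum 2:
Let ψ₂ = V/F and solve Σ zᵢ(Kᵢ−1)/(1+ψ₂(Kᵢ−1)) = 0.
Check two-phase: ΣzᵢKᵢ = 1.311 > 1 and Σzᵢ/Kᵢ = 1.480 > 1, so g(0) = 0.311 > 0 and g(1) = -0.480 < 0.
Iterate (Newton) starting at ψ₂ = 0.5:
  ψ₂ = 0.500: g = -0.0416, g' = -0.651 → ψ₂ = 0.436
  ψ₂ = 0.436: g = -0.0004, g' = -0.641 → ψ₂ = 0.435
Converged at ψ₂ = 0.435.
  1: x = 0.334, y = 0.732
  2: x = 0.176, y = 0.092
  3: x = 0.489, y = 0.176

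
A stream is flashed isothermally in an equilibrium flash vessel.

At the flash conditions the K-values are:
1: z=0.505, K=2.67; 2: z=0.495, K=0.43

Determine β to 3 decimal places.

Material balance + equilibrium reduce to Σ zᵢ(Kᵢ−1)/(1+β(Kᵢ−1)) = 0.
g(0) = ΣzᵢKᵢ − 1 = 0.561 and g(1) = 1 − Σzᵢ/Kᵢ = -0.340, so a root lies in (0, 1).
Binary case is linear: z₁(K₁−1)(1+β(K₂−1)) + z₂(K₂−1)(1+β(K₁−1)) = 0
⇒ β = [z₁(K₁−1)+z₂(K₂−1)] / [−(K₁−1)(K₂−1)] = 0.5612/0.9519 = 0.590

β = 0.590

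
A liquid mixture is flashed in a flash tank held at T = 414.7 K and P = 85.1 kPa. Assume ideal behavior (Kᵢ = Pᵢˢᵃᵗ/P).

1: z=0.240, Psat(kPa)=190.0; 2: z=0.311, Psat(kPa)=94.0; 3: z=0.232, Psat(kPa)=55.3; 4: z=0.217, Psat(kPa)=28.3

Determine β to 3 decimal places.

β = 0.237

Raoult's law: Kᵢ = Pᵢˢᵃᵗ/P = Pᵢˢᵃᵗ/85.1.
  K_1 = 190.0/85.1 = 2.23267, K_2 = 94.0/85.1 = 1.10458, K_3 = 55.3/85.1 = 0.64982, K_4 = 28.3/85.1 = 0.33255
Material balance + equilibrium reduce to Σ zᵢ(Kᵢ−1)/(1+β(Kᵢ−1)) = 0.
g(0) = ΣzᵢKᵢ − 1 = 0.102 and g(1) = 1 − Σzᵢ/Kᵢ = -0.399, so a root lies in (0, 1).
Newton–Raphson from β = 0.43:
  β = 0.430: g = -0.0743, g' = -0.388 → β = 0.239
  β = 0.239: g = -0.0006, g' = -0.392 → β = 0.237
Converged at β = 0.237.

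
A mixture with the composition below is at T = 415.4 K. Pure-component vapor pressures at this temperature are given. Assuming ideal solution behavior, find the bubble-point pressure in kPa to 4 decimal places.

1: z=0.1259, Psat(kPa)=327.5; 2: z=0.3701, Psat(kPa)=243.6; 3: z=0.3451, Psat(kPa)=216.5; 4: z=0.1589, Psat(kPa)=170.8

Pbub = 233.2429 kPa

At the bubble point ψ → 0, so ΣzᵢKᵢ = 1 with Kᵢ = Pᵢˢᵃᵗ/P ⇒ P = ΣzᵢPᵢˢᵃᵗ.
P = 0.1259·327.5 + 0.3701·243.6 + 0.3451·216.5 + 0.1589·170.8 = 233.2429 kPa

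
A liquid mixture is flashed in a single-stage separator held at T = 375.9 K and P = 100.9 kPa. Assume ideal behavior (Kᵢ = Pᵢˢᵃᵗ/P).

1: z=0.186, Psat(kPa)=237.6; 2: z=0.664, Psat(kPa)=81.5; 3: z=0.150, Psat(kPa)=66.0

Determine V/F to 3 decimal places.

Raoult's law: Kᵢ = Pᵢˢᵃᵗ/P = Pᵢˢᵃᵗ/100.9.
  K_1 = 237.6/100.9 = 2.35481, K_2 = 81.5/100.9 = 0.80773, K_3 = 66.0/100.9 = 0.65411
Rachford–Rice: g(V/F) = Σ zᵢ(Kᵢ−1)/(1+V/F(Kᵢ−1)) = 0.
Feasibility: ΣzᵢKᵢ = 1.072, Σzᵢ/Kᵢ = 1.130 — both > 1, two phases present.
Iterate (Newton) starting at V/F = 0.38:
  V/F = 0.380: g = -0.0311, g' = -0.201 → V/F = 0.225
  V/F = 0.225: g = 0.0033, g' = -0.248 → V/F = 0.239
Converged at V/F = 0.239.

V/F = 0.239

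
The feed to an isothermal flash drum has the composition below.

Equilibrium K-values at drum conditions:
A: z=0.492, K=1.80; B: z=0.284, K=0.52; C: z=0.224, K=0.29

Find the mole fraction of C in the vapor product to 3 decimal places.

y_C = 0.076

Let ψ = V/F and solve Σ zᵢ(Kᵢ−1)/(1+ψ(Kᵢ−1)) = 0.
Feasibility: ΣzᵢKᵢ = 1.098, Σzᵢ/Kᵢ = 1.592 — both > 1, two phases present.
Iterate (Newton) starting at ψ = 0.5:
  ψ = 0.500: g = -0.1448, g' = -0.545 → ψ = 0.234
  ψ = 0.234: g = -0.0130, g' = -0.469 → ψ = 0.207
Converged at ψ = 0.207.
Compositions from xᵢ = zᵢ/(1+ψ(Kᵢ−1)), yᵢ = Kᵢxᵢ:
  A: x = 0.422, y = 0.760
  B: x = 0.315, y = 0.164
  C: x = 0.263, y = 0.076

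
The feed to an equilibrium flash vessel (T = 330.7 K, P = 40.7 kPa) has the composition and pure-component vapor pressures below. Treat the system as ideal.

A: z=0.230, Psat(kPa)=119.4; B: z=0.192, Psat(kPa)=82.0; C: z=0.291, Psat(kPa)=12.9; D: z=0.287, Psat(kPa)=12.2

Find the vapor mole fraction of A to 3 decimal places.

Raoult's law: Kᵢ = Pᵢˢᵃᵗ/P = Pᵢˢᵃᵗ/40.7.
  K_A = 119.4/40.7 = 2.93366, K_B = 82.0/40.7 = 2.01474, K_C = 12.9/40.7 = 0.31695, K_D = 12.2/40.7 = 0.29975
Let ψ = V/F and solve Σ zᵢ(Kᵢ−1)/(1+ψ(Kᵢ−1)) = 0.
Check two-phase: ΣzᵢKᵢ = 1.240 > 1 and Σzᵢ/Kᵢ = 2.049 > 1, so g(0) = 0.240 > 0 and g(1) = -1.049 < 0.
Newton–Raphson from ψ = 0.5:
  ψ = 0.500: g = -0.2557, g' = -0.956 → ψ = 0.232
  ψ = 0.232: g = -0.0118, g' = -0.931 → ψ = 0.220
Converged at ψ = 0.220.
Compositions from xᵢ = zᵢ/(1+ψ(Kᵢ−1)), yᵢ = Kᵢxᵢ:
  A: x = 0.161, y = 0.474
  B: x = 0.157, y = 0.316
  C: x = 0.342, y = 0.109
  D: x = 0.339, y = 0.102

y_A = 0.474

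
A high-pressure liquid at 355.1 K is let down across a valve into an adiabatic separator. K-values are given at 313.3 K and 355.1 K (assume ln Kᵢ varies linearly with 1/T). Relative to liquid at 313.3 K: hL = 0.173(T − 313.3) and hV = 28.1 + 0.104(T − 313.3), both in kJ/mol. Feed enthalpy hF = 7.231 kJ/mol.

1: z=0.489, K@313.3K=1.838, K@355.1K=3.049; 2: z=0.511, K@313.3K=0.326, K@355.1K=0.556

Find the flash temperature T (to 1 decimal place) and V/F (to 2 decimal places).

T = 318.5 K, V/F = 0.23

Adiabatic flash: solve Rachford–Rice at each trial T, then check hF = ψ·hV(T) + (1−ψ)·hL(T).
  T = 313.3 K: K = (1.838, 0.326), RR gives ψ = 0.116, H_out = 3.252 kJ/mol
  T = 355.1 K: K = (3.049, 0.556), RR gives ψ = 0.852, H_out = 28.714 kJ/mol
  T = 334.2 K: K = (2.405, 0.433), RR gives ψ = 0.499, H_out = 16.908 kJ/mol
  T = 323.8 K: K = (2.113, 0.378), RR gives ψ = 0.327, H_out = 10.758 kJ/mol
  T = 318.6 K: K = (1.974, 0.352), RR gives ψ = 0.230, H_out = 7.285 kJ/mol
  T = 316.0 K: K = (1.907, 0.339), RR gives ψ = 0.176, H_out = 5.383 kJ/mol
  T = 317.3 K: K = (1.940, 0.345), RR gives ψ = 0.203, H_out = 6.351 kJ/mol
Linear interpolation between T = 317.3 (H_out = 6.351) and T = 318.6 (H_out = 7.285) on hF = 7.231 gives T ≈ 318.5 K, at which ψ = 0.23.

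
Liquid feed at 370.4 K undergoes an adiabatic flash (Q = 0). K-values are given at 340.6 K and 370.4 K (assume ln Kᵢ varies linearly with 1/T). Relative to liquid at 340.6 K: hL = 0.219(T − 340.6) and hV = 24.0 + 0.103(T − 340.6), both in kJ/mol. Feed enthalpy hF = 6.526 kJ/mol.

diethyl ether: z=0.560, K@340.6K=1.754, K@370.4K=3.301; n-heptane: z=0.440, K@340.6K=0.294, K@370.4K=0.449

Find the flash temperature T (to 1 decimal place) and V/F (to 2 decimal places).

Adiabatic flash: solve Rachford–Rice at each trial T, then check hF = ψ·hV(T) + (1−ψ)·hL(T).
  T = 340.6 K: K = (1.754, 0.294), RR gives ψ = 0.210, H_out = 5.032 kJ/mol
  T = 370.4 K: K = (3.301, 0.449), RR gives ψ = 0.825, H_out = 23.477 kJ/mol
  T = 355.5 K: K = (2.438, 0.367), RR gives ψ = 0.578, H_out = 16.140 kJ/mol
  T = 348.1 K: K = (2.078, 0.329), RR gives ψ = 0.427, H_out = 11.511 kJ/mol
  T = 344.4 K: K = (1.913, 0.312), RR gives ψ = 0.331, H_out = 8.641 kJ/mol
  T = 342.5 K: K = (1.832, 0.303), RR gives ψ = 0.274, H_out = 6.940 kJ/mol
Linear interpolation between T = 340.6 (H_out = 5.032) and T = 342.5 (H_out = 6.940) on hF = 6.526 gives T ≈ 342.1 K, at which ψ = 0.26.

T = 342.1 K, V/F = 0.26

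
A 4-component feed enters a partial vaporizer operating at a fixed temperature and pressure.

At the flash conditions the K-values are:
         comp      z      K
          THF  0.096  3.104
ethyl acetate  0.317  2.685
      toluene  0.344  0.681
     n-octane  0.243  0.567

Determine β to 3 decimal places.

Material balance + equilibrium reduce to Σ zᵢ(Kᵢ−1)/(1+β(Kᵢ−1)) = 0.
g(0) = ΣzᵢKᵢ − 1 = 0.521 and g(1) = 1 − Σzᵢ/Kᵢ = -0.083, so a root lies in (0, 1).
Newton–Raphson from β = 0.5:
  β = 0.500: g = 0.1235, g' = -0.490 → β = 0.752
  β = 0.752: g = 0.0134, g' = -0.400 → β = 0.786
Converged at β = 0.786.

β = 0.786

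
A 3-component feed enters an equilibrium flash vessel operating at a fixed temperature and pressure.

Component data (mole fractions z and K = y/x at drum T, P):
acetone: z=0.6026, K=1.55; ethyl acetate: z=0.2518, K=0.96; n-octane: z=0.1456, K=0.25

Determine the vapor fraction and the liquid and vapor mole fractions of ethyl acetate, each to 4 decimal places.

Material balance + equilibrium reduce to Σ zᵢ(Kᵢ−1)/(1+ψ(Kᵢ−1)) = 0.
Check two-phase: ΣzᵢKᵢ = 1.2122 > 1 and Σzᵢ/Kᵢ = 1.2335 > 1, so g(0) = 0.2122 > 0 and g(1) = -0.2335 < 0.
Newton iteration, ψ⁰ = 0.62:
  ψ = 0.6200: g = 0.03271, g' = -0.3879 → ψ = 0.7043
  ψ = 0.7043: g = -0.00295, g' = -0.4631 → ψ = 0.6980
  ψ = 0.6980: g = -0.00002, g' = -0.4563 → ψ = 0.6979
Converged at ψ = 0.6979.
Compositions from xᵢ = zᵢ/(1+ψ(Kᵢ−1)), yᵢ = Kᵢxᵢ:
  acetone: x = 0.4355, y = 0.6750
  ethyl acetate: x = 0.2590, y = 0.2487
  n-octane: x = 0.3055, y = 0.0764

ψ = 0.6979, x_ethyl acetate = 0.2590, y_ethyl acetate = 0.2487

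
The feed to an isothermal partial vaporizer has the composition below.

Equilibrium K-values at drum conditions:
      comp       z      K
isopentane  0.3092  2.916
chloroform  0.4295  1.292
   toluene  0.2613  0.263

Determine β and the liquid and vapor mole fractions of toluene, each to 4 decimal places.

Rachford–Rice: g(β) = Σ zᵢ(Kᵢ−1)/(1+β(Kᵢ−1)) = 0.
Feasibility: ΣzᵢKᵢ = 1.5253, Σzᵢ/Kᵢ = 1.4320 — both > 1, two phases present.
Newton–Raphson from β = 0.5:
  β = 0.5000: g = 0.10705, g' = -0.6799 → β = 0.6575
  β = 0.6575: g = -0.00622, g' = -0.7823 → β = 0.6495
Converged at β = 0.6495.
Compositions from xᵢ = zᵢ/(1+β(Kᵢ−1)), yᵢ = Kᵢxᵢ:
  isopentane: x = 0.1378, y = 0.4017
  chloroform: x = 0.3610, y = 0.4665
  toluene: x = 0.5012, y = 0.1318

β = 0.6495, x_toluene = 0.5012, y_toluene = 0.1318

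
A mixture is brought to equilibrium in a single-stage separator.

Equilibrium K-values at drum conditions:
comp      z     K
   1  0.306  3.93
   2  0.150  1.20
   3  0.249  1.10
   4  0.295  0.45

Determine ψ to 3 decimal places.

Rachford–Rice: g(ψ) = Σ zᵢ(Kᵢ−1)/(1+ψ(Kᵢ−1)) = 0.
g(0) = ΣzᵢKᵢ − 1 = 0.789 and g(1) = 1 − Σzᵢ/Kᵢ = -0.085, so a root lies in (0, 1).
Newton–Raphson from ψ = 0.48:
  ψ = 0.480: g = 0.2033, g' = -0.626 → ψ = 0.805
  ψ = 0.805: g = 0.0247, g' = -0.527 → ψ = 0.852
  ψ = 0.852: g = -0.0002, g' = -0.537 → ψ = 0.851
Converged at ψ = 0.851.

ψ = 0.851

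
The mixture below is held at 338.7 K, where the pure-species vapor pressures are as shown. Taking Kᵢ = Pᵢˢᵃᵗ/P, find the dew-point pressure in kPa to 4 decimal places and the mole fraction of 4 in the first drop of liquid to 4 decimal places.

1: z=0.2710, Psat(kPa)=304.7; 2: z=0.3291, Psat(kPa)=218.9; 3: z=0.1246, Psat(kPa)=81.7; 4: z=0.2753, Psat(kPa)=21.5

At the dew point ψ → 1, so Σzᵢ/Kᵢ = 1 with Kᵢ = Pᵢˢᵃᵗ/P ⇒ 1/P = Σzᵢ/Pᵢˢᵃᵗ.
1/P = 0.2710/304.7 + 0.3291/218.9 + 0.1246/81.7 + 0.2753/21.5 = 0.0167226 ⇒ P = 59.7994 kPa
xᵢ = zᵢP/Pᵢˢᵃᵗ ⇒ x_4 = 0.2753·59.7994/21.5 = 0.7657

Pdew = 59.7994 kPa, x_4 = 0.7657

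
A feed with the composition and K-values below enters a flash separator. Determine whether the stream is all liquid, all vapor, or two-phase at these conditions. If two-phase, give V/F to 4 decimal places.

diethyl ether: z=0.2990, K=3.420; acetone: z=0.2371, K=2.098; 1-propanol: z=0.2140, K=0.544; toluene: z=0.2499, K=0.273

ΣzᵢKᵢ = 1.7047; Σzᵢ/Kᵢ = 1.5092.
Both exceed 1, so a two-phase solution exists.
Let ψ = V/F and solve Σ zᵢ(Kᵢ−1)/(1+ψ(Kᵢ−1)) = 0.
Newton–Raphson from ψ = 0.5:
  ψ = 0.5000: g = 0.08364, g' = -0.8783 → ψ = 0.5952
  ψ = 0.5952: g = -0.00027, g' = -0.8928 → ψ = 0.5949
Converged at ψ = 0.5949.

two-phase, V/F = 0.5949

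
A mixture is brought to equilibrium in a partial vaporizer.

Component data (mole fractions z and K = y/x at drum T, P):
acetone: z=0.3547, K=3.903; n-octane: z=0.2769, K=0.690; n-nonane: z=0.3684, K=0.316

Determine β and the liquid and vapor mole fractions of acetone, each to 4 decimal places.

Rachford–Rice: g(β) = Σ zᵢ(Kᵢ−1)/(1+β(Kᵢ−1)) = 0.
g(0) = ΣzᵢKᵢ − 1 = 0.6919 and g(1) = 1 − Σzᵢ/Kᵢ = -0.6580, so a root lies in (0, 1).
Newton–Raphson from β = 0.62:
  β = 0.6200: g = -0.17603, g' = -0.9417 → β = 0.4331
  β = 0.4331: g = -0.00102, g' = -0.9702 → β = 0.4320
Converged at β = 0.4320.
Compositions from xᵢ = zᵢ/(1+β(Kᵢ−1)), yᵢ = Kᵢxᵢ:
  acetone: x = 0.1574, y = 0.6141
  n-octane: x = 0.3197, y = 0.2206
  n-nonane: x = 0.5229, y = 0.1652

β = 0.4320, x_acetone = 0.1574, y_acetone = 0.6141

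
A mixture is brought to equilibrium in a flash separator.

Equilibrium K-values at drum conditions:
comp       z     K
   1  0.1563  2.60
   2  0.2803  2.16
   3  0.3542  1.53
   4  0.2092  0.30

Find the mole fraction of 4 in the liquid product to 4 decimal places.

x_4 = 0.5574

Let ψ = V/F and solve Σ zᵢ(Kᵢ−1)/(1+ψ(Kᵢ−1)) = 0.
Feasibility: ΣzᵢKᵢ = 1.6165, Σzᵢ/Kᵢ = 1.1187 — both > 1, two phases present.
Iterate (Newton) starting at ψ = 0.52:
  ψ = 0.5200: g = 0.25623, g' = -0.5805 → ψ = 0.9614
  ψ = 0.9614: g = -0.07117, g' = -1.1485 → ψ = 0.8994
  ψ = 0.8994: g = -0.00655, g' = -0.9503 → ψ = 0.8925
  ψ = 0.8925: g = -0.00006, g' = -0.9328 → ψ = 0.8924
Converged at ψ = 0.8924.
Compositions from xᵢ = zᵢ/(1+ψ(Kᵢ−1)), yᵢ = Kᵢxᵢ:
  1: x = 0.0644, y = 0.1674
  2: x = 0.1377, y = 0.2975
  3: x = 0.2405, y = 0.3679
  4: x = 0.5574, y = 0.1672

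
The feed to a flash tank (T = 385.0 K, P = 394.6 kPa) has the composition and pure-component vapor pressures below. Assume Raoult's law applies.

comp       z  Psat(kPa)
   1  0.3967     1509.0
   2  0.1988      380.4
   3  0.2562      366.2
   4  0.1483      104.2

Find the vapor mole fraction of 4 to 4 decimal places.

Raoult's law: Kᵢ = Pᵢˢᵃᵗ/P = Pᵢˢᵃᵗ/394.6.
  K_1 = 1509.0/394.6 = 3.824126, K_2 = 380.4/394.6 = 0.964014, K_3 = 366.2/394.6 = 0.928028, K_4 = 104.2/394.6 = 0.264065
Rachford–Rice: g(β) = Σ zᵢ(Kᵢ−1)/(1+β(Kᵢ−1)) = 0.
Check two-phase: ΣzᵢKᵢ = 1.9856 > 1 and Σzᵢ/Kᵢ = 1.1476 > 1, so g(0) = 0.9856 > 0 and g(1) = -0.1476 < 0.
Newton–Raphson from β = 0.67:
  β = 0.6700: g = 0.14537, g' = -0.6926 → β = 0.8799
  β = 0.8799: g = -0.01525, g' = -0.9089 → β = 0.8631
  β = 0.8631: g = -0.00031, g' = -0.8731 → β = 0.8628
Converged at β = 0.8628.
Compositions from xᵢ = zᵢ/(1+β(Kᵢ−1)), yᵢ = Kᵢxᵢ:
  1: x = 0.1154, y = 0.4414
  2: x = 0.2052, y = 0.1978
  3: x = 0.2732, y = 0.2535
  4: x = 0.4062, y = 0.1073

y_4 = 0.1073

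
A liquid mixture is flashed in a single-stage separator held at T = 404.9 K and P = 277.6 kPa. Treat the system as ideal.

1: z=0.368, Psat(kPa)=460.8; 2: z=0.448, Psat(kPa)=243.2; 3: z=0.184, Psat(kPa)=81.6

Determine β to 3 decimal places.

Raoult's law: Kᵢ = Pᵢˢᵃᵗ/P = Pᵢˢᵃᵗ/277.6.
  K_1 = 460.8/277.6 = 1.65994, K_2 = 243.2/277.6 = 0.87608, K_3 = 81.6/277.6 = 0.29395
Iterate (Newton) starting at β = 0.5:
  β = 0.500: g = -0.0774, g' = -0.318 → β = 0.256
  β = 0.256: g = -0.0082, g' = -0.261 → β = 0.225
Converged at β = 0.225.

β = 0.225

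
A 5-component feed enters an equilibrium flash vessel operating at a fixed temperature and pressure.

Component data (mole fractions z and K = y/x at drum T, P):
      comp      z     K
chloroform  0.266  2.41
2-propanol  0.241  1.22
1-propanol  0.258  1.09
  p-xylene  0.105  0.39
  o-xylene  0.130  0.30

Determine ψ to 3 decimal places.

ψ = 0.631

Material balance + equilibrium reduce to Σ zᵢ(Kᵢ−1)/(1+ψ(Kᵢ−1)) = 0.
Feasibility: ΣzᵢKᵢ = 1.296, Σzᵢ/Kᵢ = 1.247 — both > 1, two phases present.
Newton iteration, ψ⁰ = 0.44:
  ψ = 0.440: g = 0.0831, g' = -0.419 → ψ = 0.638
  ψ = 0.638: g = -0.0035, g' = -0.470 → ψ = 0.631
Converged at ψ = 0.631.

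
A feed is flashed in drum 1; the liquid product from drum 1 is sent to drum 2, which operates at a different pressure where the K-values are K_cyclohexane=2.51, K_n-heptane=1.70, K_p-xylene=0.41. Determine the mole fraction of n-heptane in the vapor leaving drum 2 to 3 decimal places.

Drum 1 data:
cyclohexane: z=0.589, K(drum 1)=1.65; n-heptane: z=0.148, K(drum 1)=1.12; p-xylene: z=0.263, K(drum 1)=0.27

y_n-heptane (drum 2) = 0.162

Drum 1:
Material balance + equilibrium reduce to Σ zᵢ(Kᵢ−1)/(1+ψ₁(Kᵢ−1)) = 0.
g(0) = ΣzᵢKᵢ − 1 = 0.209 and g(1) = 1 − Σzᵢ/Kᵢ = -0.463, so a root lies in (0, 1).
Newton iteration, ψ₁⁰ = 0.69:
  ψ₁ = 0.690: g = -0.1061, g' = -0.689 → ψ₁ = 0.536
  ψ₁ = 0.536: g = -0.0148, g' = -0.517 → ψ₁ = 0.507
Converged at ψ₁ = 0.507.
Drum-1 compositions:
  cyclohexane: x = 0.443, y = 0.731
  n-heptane: x = 0.140, y = 0.156
  p-xylene: x = 0.417, y = 0.113
Drum-2 feed = drum-1 liquid: z₂ = (0.4431, 0.1395, 0.4174).
Drum 2:
Material balance + equilibrium reduce to Σ zᵢ(Kᵢ−1)/(1+ψ₂(Kᵢ−1)) = 0.
g(0) = ΣzᵢKᵢ − 1 = 0.520 and g(1) = 1 − Σzᵢ/Kᵢ = -0.277, so a root lies in (0, 1).
Iterate (Newton) starting at ψ₂ = 0.53:
  ψ₂ = 0.530: g = 0.0845, g' = -0.656 → ψ₂ = 0.659
  ψ₂ = 0.659: g = -0.0007, g' = -0.675 → ψ₂ = 0.658
Converged at ψ₂ = 0.658.
  cyclohexane: x = 0.222, y = 0.558
  n-heptane: x = 0.096, y = 0.162
  p-xylene: x = 0.682, y = 0.280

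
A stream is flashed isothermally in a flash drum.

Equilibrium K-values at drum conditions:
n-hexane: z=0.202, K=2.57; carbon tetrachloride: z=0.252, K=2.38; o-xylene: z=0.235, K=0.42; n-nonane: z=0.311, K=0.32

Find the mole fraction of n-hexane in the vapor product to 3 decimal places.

y_n-hexane = 0.339

Let ψ = V/F and solve Σ zᵢ(Kᵢ−1)/(1+ψ(Kᵢ−1)) = 0.
g(0) = ΣzᵢKᵢ − 1 = 0.317 and g(1) = 1 − Σzᵢ/Kᵢ = -0.716, so a root lies in (0, 1).
Newton iteration, ψ⁰ = 0.38:
  ψ = 0.380: g = -0.0332, g' = -0.793 → ψ = 0.338
Converged at ψ = 0.338.
Compositions from xᵢ = zᵢ/(1+ψ(Kᵢ−1)), yᵢ = Kᵢxᵢ:
  n-hexane: x = 0.132, y = 0.339
  carbon tetrachloride: x = 0.172, y = 0.409
  o-xylene: x = 0.292, y = 0.123
  n-nonane: x = 0.404, y = 0.129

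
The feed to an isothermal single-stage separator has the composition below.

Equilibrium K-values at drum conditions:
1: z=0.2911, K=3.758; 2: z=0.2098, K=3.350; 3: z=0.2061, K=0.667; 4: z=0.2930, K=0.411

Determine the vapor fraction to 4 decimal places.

Material balance + equilibrium reduce to Σ zᵢ(Kᵢ−1)/(1+ψ(Kᵢ−1)) = 0.
Check two-phase: ΣzᵢKᵢ = 2.0547 > 1 and Σzᵢ/Kᵢ = 1.1620 > 1, so g(0) = 1.0547 > 0 and g(1) = -0.1620 < 0.
Iterate (Newton) starting at ψ = 0.32:
  ψ = 0.3200: g = 0.41840, g' = -1.1852 → ψ = 0.6730
  ψ = 0.6730: g = 0.09770, g' = -0.7622 → ψ = 0.8012
  ψ = 0.8012: g = 0.00076, g' = -0.7613 → ψ = 0.8022
Converged at ψ = 0.8022.

ψ = 0.8022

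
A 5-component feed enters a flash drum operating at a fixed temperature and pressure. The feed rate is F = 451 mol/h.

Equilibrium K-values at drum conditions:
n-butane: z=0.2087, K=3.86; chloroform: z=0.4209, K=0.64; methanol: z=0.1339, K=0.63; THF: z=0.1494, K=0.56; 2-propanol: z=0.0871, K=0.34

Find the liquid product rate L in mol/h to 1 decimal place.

Let ψ = V/F and solve Σ zᵢ(Kᵢ−1)/(1+ψ(Kᵢ−1)) = 0.
Feasibility: ΣzᵢKᵢ = 1.2726, Σzᵢ/Kᵢ = 1.4472 — both > 1, two phases present.
Newton–Raphson from ψ = 0.6:
  ψ = 0.6000: g = -0.22168, g' = -0.5078 → ψ = 0.1635
  ψ = 0.1635: g = 0.05770, g' = -0.9562 → ψ = 0.2238
  ψ = 0.2238: g = 0.00472, g' = -0.8087 → ψ = 0.2297
Converged at ψ = 0.2297.
Then V = ψ·F = 0.2297·451 = 103.6 mol/h and L = F − V = 347.4 mol/h.

L = 347.4 mol/h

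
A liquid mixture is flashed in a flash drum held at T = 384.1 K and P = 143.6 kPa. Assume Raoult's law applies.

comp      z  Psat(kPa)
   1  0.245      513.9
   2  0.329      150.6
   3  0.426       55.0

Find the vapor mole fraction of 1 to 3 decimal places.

y_1 = 0.450

Raoult's law: Kᵢ = Pᵢˢᵃᵗ/P = Pᵢˢᵃᵗ/143.6.
  K_1 = 513.9/143.6 = 3.57869, K_2 = 150.6/143.6 = 1.04875, K_3 = 55.0/143.6 = 0.38301
Newton–Raphson from β = 0.5:
  β = 0.500: g = -0.0885, g' = -0.651 → β = 0.364
  β = 0.364: g = 0.0027, g' = -0.704 → β = 0.368
Converged at β = 0.368.
Compositions from xᵢ = zᵢ/(1+β(Kᵢ−1)), yᵢ = Kᵢxᵢ:
  1: x = 0.126, y = 0.450
  2: x = 0.323, y = 0.339
  3: x = 0.551, y = 0.211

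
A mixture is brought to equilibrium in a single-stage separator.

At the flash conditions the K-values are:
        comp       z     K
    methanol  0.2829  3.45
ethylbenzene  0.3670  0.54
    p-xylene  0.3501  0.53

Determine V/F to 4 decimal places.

V/F = 0.3158

Rachford–Rice: g(V/F) = Σ zᵢ(Kᵢ−1)/(1+V/F(Kᵢ−1)) = 0.
g(0) = ΣzᵢKᵢ − 1 = 0.3597 and g(1) = 1 − Σzᵢ/Kᵢ = -0.4222, so a root lies in (0, 1).
Newton iteration, V/F⁰ = 0.7:
  V/F = 0.7000: g = -0.23894, g' = -0.5711 → V/F = 0.2816
  V/F = 0.2816: g = 0.02655, g' = -0.7998 → V/F = 0.3148
  V/F = 0.3148: g = 0.00078, g' = -0.7540 → V/F = 0.3158
Converged at V/F = 0.3158.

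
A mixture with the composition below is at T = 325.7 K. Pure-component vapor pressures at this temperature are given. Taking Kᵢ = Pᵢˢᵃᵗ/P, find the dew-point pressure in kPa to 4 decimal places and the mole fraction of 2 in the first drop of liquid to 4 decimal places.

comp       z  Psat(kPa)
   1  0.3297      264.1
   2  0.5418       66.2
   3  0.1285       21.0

At the dew point ψ → 1, so Σzᵢ/Kᵢ = 1 with Kᵢ = Pᵢˢᵃᵗ/P ⇒ 1/P = Σzᵢ/Pᵢˢᵃᵗ.
1/P = 0.3297/264.1 + 0.5418/66.2 + 0.1285/21.0 = 0.0155517 ⇒ P = 64.3015 kPa
xᵢ = zᵢP/Pᵢˢᵃᵗ ⇒ x_2 = 0.5418·64.3015/66.2 = 0.5263

Pdew = 64.3015 kPa, x_2 = 0.5263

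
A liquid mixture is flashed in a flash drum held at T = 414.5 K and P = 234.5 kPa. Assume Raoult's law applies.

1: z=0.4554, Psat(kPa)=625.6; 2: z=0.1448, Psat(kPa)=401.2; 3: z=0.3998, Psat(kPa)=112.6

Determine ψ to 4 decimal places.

Raoult's law: Kᵢ = Pᵢˢᵃᵗ/P = Pᵢˢᵃᵗ/234.5.
  K_1 = 625.6/234.5 = 2.667804, K_2 = 401.2/234.5 = 1.710874, K_3 = 112.6/234.5 = 0.480171
Let ψ = V/F and solve Σ zᵢ(Kᵢ−1)/(1+ψ(Kᵢ−1)) = 0.
g(0) = ΣzᵢKᵢ − 1 = 0.6546 and g(1) = 1 − Σzᵢ/Kᵢ = -0.0880, so a root lies in (0, 1).
Iterate (Newton) starting at ψ = 0.5:
  ψ = 0.5000: g = 0.20928, g' = -0.6137 → ψ = 0.8410
  ψ = 0.8410: g = 0.01128, g' = -0.5892 → ψ = 0.8601
Converged at ψ = 0.8601.

ψ = 0.8601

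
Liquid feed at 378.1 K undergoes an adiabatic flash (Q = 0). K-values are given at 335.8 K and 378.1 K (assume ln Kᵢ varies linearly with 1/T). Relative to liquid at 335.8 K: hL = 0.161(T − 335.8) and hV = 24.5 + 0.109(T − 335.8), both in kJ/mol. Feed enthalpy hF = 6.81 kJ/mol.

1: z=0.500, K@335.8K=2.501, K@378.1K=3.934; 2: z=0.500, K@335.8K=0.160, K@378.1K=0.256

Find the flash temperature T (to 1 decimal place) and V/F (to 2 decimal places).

T = 336.9 K, V/F = 0.27

Adiabatic flash: solve Rachford–Rice at each trial T, then check hF = ψ·hV(T) + (1−ψ)·hL(T).
  T = 335.8 K: K = (2.501, 0.160), RR gives ψ = 0.262, H_out = 6.422 kJ/mol
  T = 378.1 K: K = (3.934, 0.256), RR gives ψ = 0.502, H_out = 17.997 kJ/mol
  T = 357.0 K: K = (3.181, 0.205), RR gives ψ = 0.400, H_out = 12.770 kJ/mol
  T = 346.4 K: K = (2.831, 0.182), RR gives ψ = 0.338, H_out = 9.804 kJ/mol
  T = 341.1 K: K = (2.663, 0.171), RR gives ψ = 0.302, H_out = 8.179 kJ/mol
  T = 338.5 K: K = (2.583, 0.165), RR gives ψ = 0.283, H_out = 7.335 kJ/mol
  T = 337.1 K: K = (2.540, 0.163), RR gives ψ = 0.272, H_out = 6.867 kJ/mol
Linear interpolation between T = 335.8 (H_out = 6.422) and T = 337.1 (H_out = 6.867) on hF = 6.81 gives T ≈ 336.9 K, at which ψ = 0.27.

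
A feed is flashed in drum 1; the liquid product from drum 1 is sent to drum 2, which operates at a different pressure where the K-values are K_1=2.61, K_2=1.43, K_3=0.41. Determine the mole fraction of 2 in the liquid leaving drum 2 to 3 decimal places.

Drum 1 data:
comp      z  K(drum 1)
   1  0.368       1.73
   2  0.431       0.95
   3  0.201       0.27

x_2 (drum 2) = 0.317

Drum 1:
Rachford–Rice: g(ψ₁) = Σ zᵢ(Kᵢ−1)/(1+ψ₁(Kᵢ−1)) = 0.
Check two-phase: ΣzᵢKᵢ = 1.100 > 1 and Σzᵢ/Kᵢ = 1.411 > 1, so g(0) = 0.100 > 0 and g(1) = -0.411 < 0.
Iterate (Newton) starting at ψ₁ = 0.5:
  ψ₁ = 0.500: g = -0.0564, g' = -0.372 → ψ₁ = 0.348
  ψ₁ = 0.348: g = -0.0046, g' = -0.318 → ψ₁ = 0.334
Converged at ψ₁ = 0.334.
Drum-1 compositions:
  1: x = 0.296, y = 0.512
  2: x = 0.438, y = 0.416
  3: x = 0.266, y = 0.072
Drum-2 feed = drum-1 liquid: z₂ = (0.2959, 0.4383, 0.2658).
Drum 2:
Rachford–Rice: g(ψ₂) = Σ zᵢ(Kᵢ−1)/(1+ψ₂(Kᵢ−1)) = 0.
Feasibility: ΣzᵢKᵢ = 1.508, Σzᵢ/Kᵢ = 1.068 — both > 1, two phases present.
Iterate (Newton) starting at ψ₂ = 0.5:
  ψ₂ = 0.500: g = 0.1965, g' = -0.476 → ψ₂ = 0.913
  ψ₂ = 0.913: g = -0.0115, g' = -0.602 → ψ₂ = 0.893
Converged at ψ₂ = 0.893.
  1: x = 0.121, y = 0.317
  2: x = 0.317, y = 0.453
  3: x = 0.562, y = 0.230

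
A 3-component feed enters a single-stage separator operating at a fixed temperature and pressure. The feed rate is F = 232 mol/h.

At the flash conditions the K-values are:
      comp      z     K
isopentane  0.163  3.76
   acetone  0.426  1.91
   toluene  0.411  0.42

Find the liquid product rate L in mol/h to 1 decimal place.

L = 73.5 mol/h

Let ψ = V/F and solve Σ zᵢ(Kᵢ−1)/(1+ψ(Kᵢ−1)) = 0.
g(0) = ΣzᵢKᵢ − 1 = 0.599 and g(1) = 1 − Σzᵢ/Kᵢ = -0.245, so a root lies in (0, 1).
Newton iteration, ψ⁰ = 0.54:
  ψ = 0.540: g = 0.0935, g' = -0.652 → ψ = 0.683
Converged at ψ = 0.683.
Then V = ψ·F = 0.6834·232 = 158.5 mol/h and L = F − V = 73.5 mol/h.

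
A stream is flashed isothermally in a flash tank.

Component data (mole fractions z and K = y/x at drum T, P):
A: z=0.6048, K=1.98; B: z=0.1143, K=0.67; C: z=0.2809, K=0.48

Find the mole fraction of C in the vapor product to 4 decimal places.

y_C = 0.2464

Rachford–Rice: g(ψ) = Σ zᵢ(Kᵢ−1)/(1+ψ(Kᵢ−1)) = 0.
g(0) = ΣzᵢKᵢ − 1 = 0.4089 and g(1) = 1 − Σzᵢ/Kᵢ = -0.0613, so a root lies in (0, 1).
Newton iteration, ψ⁰ = 0.5:
  ψ = 0.5000: g = 0.15523, g' = -0.4182 → ψ = 0.8712
  ψ = 0.8712: g = -0.00025, g' = -0.4474 → ψ = 0.8706
Converged at ψ = 0.8706.
Compositions from xᵢ = zᵢ/(1+ψ(Kᵢ−1)), yᵢ = Kᵢxᵢ:
  A: x = 0.3264, y = 0.6462
  B: x = 0.1604, y = 0.1075
  C: x = 0.5133, y = 0.2464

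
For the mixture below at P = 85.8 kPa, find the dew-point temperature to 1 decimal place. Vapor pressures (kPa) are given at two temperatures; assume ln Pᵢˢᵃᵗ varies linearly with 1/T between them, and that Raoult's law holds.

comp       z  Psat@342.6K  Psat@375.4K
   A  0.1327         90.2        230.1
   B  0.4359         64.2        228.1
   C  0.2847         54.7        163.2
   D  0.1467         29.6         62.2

Dew-point temperature: Σzᵢ·P/Pᵢˢᵃᵗ(T) = 1. Interpolate ln Pᵢˢᵃᵗ = aᵢ + bᵢ/T.
  T = 342.6 K: ΣzᵢP/Pᵢˢᵃᵗ = 1.5806
  T = 375.4 K: ΣzᵢP/Pᵢˢᵃᵗ = 0.5655
  T = 359.0 K: ΣzᵢP/Pᵢˢᵃᵗ = 0.9182
  T = 350.8 K: ΣzᵢP/Pᵢˢᵃᵗ = 1.1952
  T = 354.9 K: ΣzᵢP/Pᵢˢᵃᵗ = 1.0456
  T = 356.9 K: ΣzᵢP/Pᵢˢᵃᵗ = 0.9809
Interpolating between 354.9 K and 356.9 K gives T ≈ 356.3 K.

T = 356.3 K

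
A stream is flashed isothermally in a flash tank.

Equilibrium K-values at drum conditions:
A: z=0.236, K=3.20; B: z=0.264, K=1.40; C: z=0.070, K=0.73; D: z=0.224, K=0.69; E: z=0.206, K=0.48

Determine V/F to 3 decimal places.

V/F = 0.717

Newton–Raphson from V/F = 0.5:
  V/F = 0.500: g = 0.0865, g' = -0.427 → V/F = 0.702
  V/F = 0.702: g = 0.0056, g' = -0.383 → V/F = 0.717
Converged at V/F = 0.717.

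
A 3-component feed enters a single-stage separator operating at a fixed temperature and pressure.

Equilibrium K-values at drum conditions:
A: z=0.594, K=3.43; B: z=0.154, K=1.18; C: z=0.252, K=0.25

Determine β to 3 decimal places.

Rachford–Rice: g(β) = Σ zᵢ(Kᵢ−1)/(1+β(Kᵢ−1)) = 0.
Check two-phase: ΣzᵢKᵢ = 2.282 > 1 and Σzᵢ/Kᵢ = 1.312 > 1, so g(0) = 1.282 > 0 and g(1) = -0.312 < 0.
Iterate (Newton) starting at β = 0.41:
  β = 0.410: g = 0.4759, g' = -1.180 → β = 0.813
  β = 0.813: g = 0.0245, g' = -1.332 → β = 0.832
  β = 0.832: g = -0.0005, g' = -1.390 → β = 0.831
Converged at β = 0.831.

β = 0.831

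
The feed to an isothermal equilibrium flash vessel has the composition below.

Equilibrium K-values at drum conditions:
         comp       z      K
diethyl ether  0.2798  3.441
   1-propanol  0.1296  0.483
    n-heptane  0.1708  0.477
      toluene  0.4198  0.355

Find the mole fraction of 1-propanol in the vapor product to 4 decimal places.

y_1-propanol = 0.0689

Material balance + equilibrium reduce to Σ zᵢ(Kᵢ−1)/(1+β(Kᵢ−1)) = 0.
g(0) = ΣzᵢKᵢ − 1 = 0.2559 and g(1) = 1 − Σzᵢ/Kᵢ = -0.8902, so a root lies in (0, 1).
Iterate (Newton) starting at β = 0.5:
  β = 0.5000: g = -0.30340, g' = -0.8673 → β = 0.1502
  β = 0.1502: g = 0.03039, g' = -1.2026 → β = 0.1754
  β = 0.1754: g = 0.00084, g' = -1.1379 → β = 0.1762
Converged at β = 0.1762.
Compositions from xᵢ = zᵢ/(1+β(Kᵢ−1)), yᵢ = Kᵢxᵢ:
  diethyl ether: x = 0.1957, y = 0.6733
  1-propanol: x = 0.1426, y = 0.0689
  n-heptane: x = 0.1881, y = 0.0897
  toluene: x = 0.4736, y = 0.1681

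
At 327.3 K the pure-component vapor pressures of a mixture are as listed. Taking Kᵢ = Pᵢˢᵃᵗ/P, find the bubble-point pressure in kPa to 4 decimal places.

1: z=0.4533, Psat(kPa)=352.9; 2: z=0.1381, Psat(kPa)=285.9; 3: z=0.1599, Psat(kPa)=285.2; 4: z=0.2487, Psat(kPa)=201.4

At the bubble point ψ → 0, so ΣzᵢKᵢ = 1 with Kᵢ = Pᵢˢᵃᵗ/P ⇒ P = ΣzᵢPᵢˢᵃᵗ.
P = 0.4533·352.9 + 0.1381·285.9 + 0.1599·285.2 + 0.2487·201.4 = 295.1440 kPa

Pbub = 295.1440 kPa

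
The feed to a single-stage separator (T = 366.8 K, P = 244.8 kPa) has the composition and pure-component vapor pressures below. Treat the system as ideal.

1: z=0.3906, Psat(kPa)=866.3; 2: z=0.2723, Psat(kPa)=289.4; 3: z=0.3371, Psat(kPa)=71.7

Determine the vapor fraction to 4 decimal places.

Raoult's law: Kᵢ = Pᵢˢᵃᵗ/P = Pᵢˢᵃᵗ/244.8.
  K_1 = 866.3/244.8 = 3.538807, K_2 = 289.4/244.8 = 1.182190, K_3 = 71.7/244.8 = 0.292892
Newton–Raphson from ψ = 0.57:
  ψ = 0.5700: g = 0.05087, g' = -0.9008 → ψ = 0.6265
  ψ = 0.6265: g = -0.00060, g' = -0.9257 → ψ = 0.6258
Converged at ψ = 0.6258.

ψ = 0.6258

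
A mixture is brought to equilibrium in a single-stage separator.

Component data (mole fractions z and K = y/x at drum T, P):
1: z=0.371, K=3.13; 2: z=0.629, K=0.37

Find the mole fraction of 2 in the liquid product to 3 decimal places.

x_2 = 0.772

Material balance + equilibrium reduce to Σ zᵢ(Kᵢ−1)/(1+β(Kᵢ−1)) = 0.
Feasibility: ΣzᵢKᵢ = 1.394, Σzᵢ/Kᵢ = 1.819 — both > 1, two phases present.
Binary case is linear: z₁(K₁−1)(1+β(K₂−1)) + z₂(K₂−1)(1+β(K₁−1)) = 0
⇒ β = [z₁(K₁−1)+z₂(K₂−1)] / [−(K₁−1)(K₂−1)] = 0.3940/1.3419 = 0.294
Compositions from xᵢ = zᵢ/(1+β(Kᵢ−1)), yᵢ = Kᵢxᵢ:
  1: x = 0.228, y = 0.714
  2: x = 0.772, y = 0.286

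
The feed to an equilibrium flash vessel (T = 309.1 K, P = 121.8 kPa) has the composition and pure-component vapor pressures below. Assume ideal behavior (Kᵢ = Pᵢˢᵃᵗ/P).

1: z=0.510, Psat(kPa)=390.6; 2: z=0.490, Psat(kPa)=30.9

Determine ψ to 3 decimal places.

ψ = 0.461

Raoult's law: Kᵢ = Pᵢˢᵃᵗ/P = Pᵢˢᵃᵗ/121.8.
  K_1 = 390.6/121.8 = 3.20690, K_2 = 30.9/121.8 = 0.25369
Rachford–Rice: g(ψ) = Σ zᵢ(Kᵢ−1)/(1+ψ(Kᵢ−1)) = 0.
Check two-phase: ΣzᵢKᵢ = 1.760 > 1 and Σzᵢ/Kᵢ = 2.090 > 1, so g(0) = 0.760 > 0 and g(1) = -1.090 < 0.
Iterate (Newton) starting at ψ = 0.5:
  ψ = 0.500: g = -0.0483, g' = -1.256 → ψ = 0.462
  ψ = 0.462: g = -0.0003, g' = -1.245 → ψ = 0.461
Converged at ψ = 0.461.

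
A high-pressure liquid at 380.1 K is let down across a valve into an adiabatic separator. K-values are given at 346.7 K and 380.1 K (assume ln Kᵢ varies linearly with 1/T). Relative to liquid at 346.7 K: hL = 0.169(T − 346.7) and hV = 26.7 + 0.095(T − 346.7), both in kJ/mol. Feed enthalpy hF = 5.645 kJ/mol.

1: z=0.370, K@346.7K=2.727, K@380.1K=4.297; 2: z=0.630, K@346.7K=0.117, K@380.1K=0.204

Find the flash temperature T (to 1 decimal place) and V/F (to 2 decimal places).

Adiabatic flash: solve Rachford–Rice at each trial T, then check hF = ψ·hV(T) + (1−ψ)·hL(T).
  T = 346.7 K: K = (2.727, 0.117), RR gives ψ = 0.054, H_out = 1.448 kJ/mol
  T = 380.1 K: K = (4.297, 0.204), RR gives ψ = 0.274, H_out = 12.277 kJ/mol
  T = 363.4 K: K = (3.459, 0.156), RR gives ψ = 0.182, H_out = 7.468 kJ/mol
  T = 355.0 K: K = (3.078, 0.136), RR gives ψ = 0.125, H_out = 4.660 kJ/mol
  T = 359.2 K: K = (3.265, 0.146), RR gives ψ = 0.155, H_out = 6.108 kJ/mol
  T = 357.1 K: K = (3.171, 0.141), RR gives ψ = 0.140, H_out = 5.396 kJ/mol
Linear interpolation between T = 357.1 (H_out = 5.396) and T = 359.2 (H_out = 6.108) on hF = 5.645 gives T ≈ 357.8 K, at which ψ = 0.15.

T = 357.8 K, V/F = 0.15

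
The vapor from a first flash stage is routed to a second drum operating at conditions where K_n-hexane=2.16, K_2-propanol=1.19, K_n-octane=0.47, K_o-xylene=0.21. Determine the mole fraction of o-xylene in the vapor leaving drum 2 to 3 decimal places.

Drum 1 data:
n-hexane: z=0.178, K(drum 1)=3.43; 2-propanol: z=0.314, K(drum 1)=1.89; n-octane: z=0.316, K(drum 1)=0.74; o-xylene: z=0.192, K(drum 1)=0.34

y_o-xylene (drum 2) = 0.030

Drum 1:
Material balance + equilibrium reduce to Σ zᵢ(Kᵢ−1)/(1+ψ₁(Kᵢ−1)) = 0.
g(0) = ΣzᵢKᵢ − 1 = 0.503 and g(1) = 1 − Σzᵢ/Kᵢ = -0.210, so a root lies in (0, 1).
Newton–Raphson from ψ₁ = 0.5:
  ψ₁ = 0.500: g = 0.1051, g' = -0.548 → ψ₁ = 0.692
  ψ₁ = 0.692: g = 0.0009, g' = -0.556 → ψ₁ = 0.693
Converged at ψ₁ = 0.693.
Drum-1 compositions:
  n-hexane: x = 0.066, y = 0.227
  2-propanol: x = 0.194, y = 0.367
  n-octane: x = 0.386, y = 0.285
  o-xylene: x = 0.354, y = 0.120
Drum-2 feed = drum-1 vapor: z₂ = (0.2274, 0.3670, 0.2853, 0.1204).
Drum 2:
Rachford–Rice: g(ψ₂) = Σ zᵢ(Kᵢ−1)/(1+ψ₂(Kᵢ−1)) = 0.
g(0) = ΣzᵢKᵢ − 1 = 0.087 and g(1) = 1 − Σzᵢ/Kᵢ = -0.594, so a root lies in (0, 1).
Newton–Raphson from ψ₂ = 0.48:
  ψ₂ = 0.480: g = -0.1226, g' = -0.476 → ψ₂ = 0.223
  ψ₂ = 0.223: g = -0.0103, g' = -0.419 → ψ₂ = 0.198
Converged at ψ₂ = 0.198.
  n-hexane: x = 0.185, y = 0.399
  2-propanol: x = 0.354, y = 0.421
  n-octane: x = 0.319, y = 0.150
  o-xylene: x = 0.143, y = 0.030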